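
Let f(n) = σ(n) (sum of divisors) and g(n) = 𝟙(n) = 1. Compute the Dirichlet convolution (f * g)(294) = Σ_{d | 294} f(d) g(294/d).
(σ * 𝟙)(294) = 1320

Divisors of 294: [1, 2, 3, 6, 7, 14, 21, 42, 49, 98, 147, 294]. For each d | 294:
  d = 1: σ(1) · 𝟙(294/1) = 1 · 1 = 1
  d = 2: σ(2) · 𝟙(294/2) = 3 · 1 = 3
  d = 3: σ(3) · 𝟙(294/3) = 4 · 1 = 4
  d = 6: σ(6) · 𝟙(294/6) = 12 · 1 = 12
  d = 7: σ(7) · 𝟙(294/7) = 8 · 1 = 8
  d = 14: σ(14) · 𝟙(294/14) = 24 · 1 = 24
  d = 21: σ(21) · 𝟙(294/21) = 32 · 1 = 32
  d = 42: σ(42) · 𝟙(294/42) = 96 · 1 = 96
  d = 49: σ(49) · 𝟙(294/49) = 57 · 1 = 57
  d = 98: σ(98) · 𝟙(294/98) = 171 · 1 = 171
  d = 147: σ(147) · 𝟙(294/147) = 228 · 1 = 228
  d = 294: σ(294) · 𝟙(294/294) = 684 · 1 = 684
Summing: (σ * 𝟙)(294) = 1 + 3 + 4 + 12 + 8 + 24 + 32 + 96 + 57 + 171 + 228 + 684 = 1320.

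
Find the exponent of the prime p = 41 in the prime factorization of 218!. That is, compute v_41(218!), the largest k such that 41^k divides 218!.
v_41(218!) = 5

Legendre's formula: v_p(n!) = Σ_{k ≥ 1} ⌊n / p^k⌋. For p = 41, n = 218, the terms are:
  ⌊218/41^1⌋ = ⌊218/41⌋ = 5
(the next term ⌊218/41^2⌋ = 0, terminating the sum). Summing: v_41(218!) = 5 = 5.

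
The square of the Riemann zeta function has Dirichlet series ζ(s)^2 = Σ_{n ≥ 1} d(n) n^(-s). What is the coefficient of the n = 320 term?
d(320) = 14

ζ(s)^2 = (Σ 1/m^s)(Σ 1/k^s). The coefficient of 1/n^s in the product is the number of ordered pairs (m, k) with mk = n, which equals d(n). For n = 320, divisors are [1, 2, 4, 5, 8, 10, 16, 20, 32, 40, 64, 80, 160, 320], so d(320) = 14.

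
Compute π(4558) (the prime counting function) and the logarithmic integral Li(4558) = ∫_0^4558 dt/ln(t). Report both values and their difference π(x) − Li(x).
π(4558) = 617;  Li(4558) ≈ 632.11;  π(x) − Li(x) ≈ -15.11.

Direct count of primes ≤ 4558 gives π(4558) = 617. Numerical evaluation of the logarithmic integral gives Li(4558) ≈ 632.11. The difference π(x) − Li(x) ≈ -15.11 is typically negative for small/moderate x (Li(x) overestimates), though Littlewood's theorem shows this sign changes infinitely often.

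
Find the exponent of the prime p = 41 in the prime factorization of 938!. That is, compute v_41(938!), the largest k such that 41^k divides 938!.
v_41(938!) = 22

Legendre's formula: v_p(n!) = Σ_{k ≥ 1} ⌊n / p^k⌋. For p = 41, n = 938, the terms are:
  ⌊938/41^1⌋ = ⌊938/41⌋ = 22
(the next term ⌊938/41^2⌋ = 0, terminating the sum). Summing: v_41(938!) = 22 = 22.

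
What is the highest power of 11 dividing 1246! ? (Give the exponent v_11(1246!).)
v_11(1246!) = 123

Legendre's formula: v_p(n!) = Σ_{k ≥ 1} ⌊n / p^k⌋. For p = 11, n = 1246, the terms are:
  ⌊1246/11^1⌋ = ⌊1246/11⌋ = 113
  ⌊1246/11^2⌋ = ⌊1246/121⌋ = 10
(the next term ⌊1246/11^3⌋ = 0, terminating the sum). Summing: v_11(1246!) = 113 + 10 = 123.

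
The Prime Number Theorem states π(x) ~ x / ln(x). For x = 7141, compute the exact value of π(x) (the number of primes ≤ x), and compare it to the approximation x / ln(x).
π(7141) = 914;  x/ln(x) ≈ 804.75;  relative error ≈ 11.95%.

Directly count primes up to 7141: π(7141) = 914. The PNT approximation gives 7141/ln(7141) ≈ 7141/8.87361 ≈ 804.75. Relative error (π(x) − x/ln(x)) / π(x) ≈ 11.95%; the approximation is known to undercount slightly (Li(x) is a better estimate).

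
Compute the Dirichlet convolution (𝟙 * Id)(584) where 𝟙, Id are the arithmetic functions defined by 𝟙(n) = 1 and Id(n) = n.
(𝟙 * Id)(584) = 1110

Divisors of 584: [1, 2, 4, 8, 73, 146, 292, 584]. For each d | 584:
  d = 1: 𝟙(1) · Id(584/1) = 1 · 584 = 584
  d = 2: 𝟙(2) · Id(584/2) = 1 · 292 = 292
  d = 4: 𝟙(4) · Id(584/4) = 1 · 146 = 146
  d = 8: 𝟙(8) · Id(584/8) = 1 · 73 = 73
  d = 73: 𝟙(73) · Id(584/73) = 1 · 8 = 8
  d = 146: 𝟙(146) · Id(584/146) = 1 · 4 = 4
  d = 292: 𝟙(292) · Id(584/292) = 1 · 2 = 2
  d = 584: 𝟙(584) · Id(584/584) = 1 · 1 = 1
Summing: (𝟙 * Id)(584) = 584 + 292 + 146 + 73 + 8 + 4 + 2 + 1 = 1110.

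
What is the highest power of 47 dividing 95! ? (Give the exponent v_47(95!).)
v_47(95!) = 2

Legendre's formula: v_p(n!) = Σ_{k ≥ 1} ⌊n / p^k⌋. For p = 47, n = 95, the terms are:
  ⌊95/47^1⌋ = ⌊95/47⌋ = 2
(the next term ⌊95/47^2⌋ = 0, terminating the sum). Summing: v_47(95!) = 2 = 2.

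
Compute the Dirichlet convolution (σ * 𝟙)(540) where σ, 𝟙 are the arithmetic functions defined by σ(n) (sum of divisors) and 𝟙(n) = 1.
(σ * 𝟙)(540) = 4466

Divisors of 540: [1, 2, 3, 4, 5, 6, 9, 10, 12, 15, 18, 20, 27, 30, 36, 45, 54, 60, 90, 108, 135, 180, 270, 540]. For each d | 540:
  d = 1: σ(1) · 𝟙(540/1) = 1 · 1 = 1
  d = 2: σ(2) · 𝟙(540/2) = 3 · 1 = 3
  d = 3: σ(3) · 𝟙(540/3) = 4 · 1 = 4
  d = 4: σ(4) · 𝟙(540/4) = 7 · 1 = 7
  d = 5: σ(5) · 𝟙(540/5) = 6 · 1 = 6
  d = 6: σ(6) · 𝟙(540/6) = 12 · 1 = 12
  d = 9: σ(9) · 𝟙(540/9) = 13 · 1 = 13
  d = 10: σ(10) · 𝟙(540/10) = 18 · 1 = 18
  d = 12: σ(12) · 𝟙(540/12) = 28 · 1 = 28
  d = 15: σ(15) · 𝟙(540/15) = 24 · 1 = 24
  d = 18: σ(18) · 𝟙(540/18) = 39 · 1 = 39
  d = 20: σ(20) · 𝟙(540/20) = 42 · 1 = 42
  d = 27: σ(27) · 𝟙(540/27) = 40 · 1 = 40
  d = 30: σ(30) · 𝟙(540/30) = 72 · 1 = 72
  d = 36: σ(36) · 𝟙(540/36) = 91 · 1 = 91
  d = 45: σ(45) · 𝟙(540/45) = 78 · 1 = 78
  d = 54: σ(54) · 𝟙(540/54) = 120 · 1 = 120
  d = 60: σ(60) · 𝟙(540/60) = 168 · 1 = 168
  d = 90: σ(90) · 𝟙(540/90) = 234 · 1 = 234
  d = 108: σ(108) · 𝟙(540/108) = 280 · 1 = 280
  d = 135: σ(135) · 𝟙(540/135) = 240 · 1 = 240
  d = 180: σ(180) · 𝟙(540/180) = 546 · 1 = 546
  d = 270: σ(270) · 𝟙(540/270) = 720 · 1 = 720
  d = 540: σ(540) · 𝟙(540/540) = 1680 · 1 = 1680
Summing: (σ * 𝟙)(540) = 1 + 3 + 4 + 7 + 6 + 12 + 13 + 18 + 28 + 24 + 39 + 42 + 40 + 72 + 91 + 78 + 120 + 168 + 234 + 280 + 240 + 546 + 720 + 1680 = 4466.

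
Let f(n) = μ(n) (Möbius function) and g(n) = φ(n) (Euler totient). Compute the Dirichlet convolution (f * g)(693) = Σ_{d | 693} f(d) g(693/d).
(μ * φ)(693) = 180

Divisors of 693: [1, 3, 7, 9, 11, 21, 33, 63, 77, 99, 231, 693]. For each d | 693:
  d = 1: μ(1) · φ(693/1) = 1 · 360 = 360
  d = 3: μ(3) · φ(693/3) = -1 · 120 = -120
  d = 7: μ(7) · φ(693/7) = -1 · 60 = -60
  d = 9: μ(9) · φ(693/9) = 0 · 60 = 0
  d = 11: μ(11) · φ(693/11) = -1 · 36 = -36
  d = 21: μ(21) · φ(693/21) = 1 · 20 = 20
  d = 33: μ(33) · φ(693/33) = 1 · 12 = 12
  d = 63: μ(63) · φ(693/63) = 0 · 10 = 0
  d = 77: μ(77) · φ(693/77) = 1 · 6 = 6
  d = 99: μ(99) · φ(693/99) = 0 · 6 = 0
  d = 231: μ(231) · φ(693/231) = -1 · 2 = -2
  d = 693: μ(693) · φ(693/693) = 0 · 1 = 0
Summing: (μ * φ)(693) = 360 + -120 + -60 + 0 + -36 + 20 + 12 + 0 + 6 + 0 + -2 + 0 = 180.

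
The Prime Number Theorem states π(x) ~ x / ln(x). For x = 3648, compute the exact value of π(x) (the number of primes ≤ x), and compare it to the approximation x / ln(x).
π(3648) = 510;  x/ln(x) ≈ 444.77;  relative error ≈ 12.79%.

Directly count primes up to 3648: π(3648) = 510. The PNT approximation gives 3648/ln(3648) ≈ 3648/8.20193 ≈ 444.77. Relative error (π(x) − x/ln(x)) / π(x) ≈ 12.79%; the approximation is known to undercount slightly (Li(x) is a better estimate).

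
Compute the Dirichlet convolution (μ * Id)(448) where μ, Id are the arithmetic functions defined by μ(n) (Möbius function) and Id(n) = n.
(μ * Id)(448) = 192

Divisors of 448: [1, 2, 4, 7, 8, 14, 16, 28, 32, 56, 64, 112, 224, 448]. For each d | 448:
  d = 1: μ(1) · Id(448/1) = 1 · 448 = 448
  d = 2: μ(2) · Id(448/2) = -1 · 224 = -224
  d = 4: μ(4) · Id(448/4) = 0 · 112 = 0
  d = 7: μ(7) · Id(448/7) = -1 · 64 = -64
  d = 8: μ(8) · Id(448/8) = 0 · 56 = 0
  d = 14: μ(14) · Id(448/14) = 1 · 32 = 32
  d = 16: μ(16) · Id(448/16) = 0 · 28 = 0
  d = 28: μ(28) · Id(448/28) = 0 · 16 = 0
  d = 32: μ(32) · Id(448/32) = 0 · 14 = 0
  d = 56: μ(56) · Id(448/56) = 0 · 8 = 0
  d = 64: μ(64) · Id(448/64) = 0 · 7 = 0
  d = 112: μ(112) · Id(448/112) = 0 · 4 = 0
  d = 224: μ(224) · Id(448/224) = 0 · 2 = 0
  d = 448: μ(448) · Id(448/448) = 0 · 1 = 0
Summing: (μ * Id)(448) = 448 + -224 + 0 + -64 + 0 + 32 + 0 + 0 + 0 + 0 + 0 + 0 + 0 + 0 = 192.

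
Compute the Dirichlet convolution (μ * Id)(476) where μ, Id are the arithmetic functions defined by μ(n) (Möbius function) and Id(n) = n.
(μ * Id)(476) = 192

Divisors of 476: [1, 2, 4, 7, 14, 17, 28, 34, 68, 119, 238, 476]. For each d | 476:
  d = 1: μ(1) · Id(476/1) = 1 · 476 = 476
  d = 2: μ(2) · Id(476/2) = -1 · 238 = -238
  d = 4: μ(4) · Id(476/4) = 0 · 119 = 0
  d = 7: μ(7) · Id(476/7) = -1 · 68 = -68
  d = 14: μ(14) · Id(476/14) = 1 · 34 = 34
  d = 17: μ(17) · Id(476/17) = -1 · 28 = -28
  d = 28: μ(28) · Id(476/28) = 0 · 17 = 0
  d = 34: μ(34) · Id(476/34) = 1 · 14 = 14
  d = 68: μ(68) · Id(476/68) = 0 · 7 = 0
  d = 119: μ(119) · Id(476/119) = 1 · 4 = 4
  d = 238: μ(238) · Id(476/238) = -1 · 2 = -2
  d = 476: μ(476) · Id(476/476) = 0 · 1 = 0
Summing: (μ * Id)(476) = 476 + -238 + 0 + -68 + 34 + -28 + 0 + 14 + 0 + 4 + -2 + 0 = 192.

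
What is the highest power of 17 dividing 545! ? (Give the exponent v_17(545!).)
v_17(545!) = 33

Legendre's formula: v_p(n!) = Σ_{k ≥ 1} ⌊n / p^k⌋. For p = 17, n = 545, the terms are:
  ⌊545/17^1⌋ = ⌊545/17⌋ = 32
  ⌊545/17^2⌋ = ⌊545/289⌋ = 1
(the next term ⌊545/17^3⌋ = 0, terminating the sum). Summing: v_17(545!) = 32 + 1 = 33.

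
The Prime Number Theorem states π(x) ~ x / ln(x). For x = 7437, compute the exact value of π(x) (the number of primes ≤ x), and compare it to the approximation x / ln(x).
π(7437) = 942;  x/ln(x) ≈ 834.28;  relative error ≈ 11.43%.

Directly count primes up to 7437: π(7437) = 942. The PNT approximation gives 7437/ln(7437) ≈ 7437/8.91422 ≈ 834.28. Relative error (π(x) − x/ln(x)) / π(x) ≈ 11.43%; the approximation is known to undercount slightly (Li(x) is a better estimate).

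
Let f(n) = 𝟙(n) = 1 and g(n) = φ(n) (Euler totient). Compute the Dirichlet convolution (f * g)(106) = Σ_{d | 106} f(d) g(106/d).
(𝟙 * φ)(106) = 106

Divisors of 106: [1, 2, 53, 106]. For each d | 106:
  d = 1: 𝟙(1) · φ(106/1) = 1 · 52 = 52
  d = 2: 𝟙(2) · φ(106/2) = 1 · 52 = 52
  d = 53: 𝟙(53) · φ(106/53) = 1 · 1 = 1
  d = 106: 𝟙(106) · φ(106/106) = 1 · 1 = 1
Summing: (𝟙 * φ)(106) = 52 + 52 + 1 + 1 = 106.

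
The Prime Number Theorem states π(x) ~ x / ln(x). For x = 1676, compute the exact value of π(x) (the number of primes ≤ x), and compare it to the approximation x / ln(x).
π(1676) = 263;  x/ln(x) ≈ 225.75;  relative error ≈ 14.16%.

Directly count primes up to 1676: π(1676) = 263. The PNT approximation gives 1676/ln(1676) ≈ 1676/7.42417 ≈ 225.75. Relative error (π(x) − x/ln(x)) / π(x) ≈ 14.16%; the approximation is known to undercount slightly (Li(x) is a better estimate).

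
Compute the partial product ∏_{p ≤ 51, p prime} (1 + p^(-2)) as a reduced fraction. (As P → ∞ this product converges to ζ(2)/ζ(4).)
∏ = 101793085732936000000000/67237345888235944242129

The primes p ≤ 51 are [2, 3, 5, 7, 11, 13, 17, 19, 23, 29, 31, 37, 41, 43, 47]. For each, (1 + 1/p^2) = (p^2 + 1)/p^2. Multiplying these fractions over p ∈ [2, 3, 5, 7, 11, 13, 17, 19, 23, 29, 31, 37, 41, 43, 47] gives 101793085732936000000000/67237345888235944242129. (In the limit P → ∞ this tends to ζ(2)/ζ(4).)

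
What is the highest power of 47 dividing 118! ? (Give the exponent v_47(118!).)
v_47(118!) = 2

Legendre's formula: v_p(n!) = Σ_{k ≥ 1} ⌊n / p^k⌋. For p = 47, n = 118, the terms are:
  ⌊118/47^1⌋ = ⌊118/47⌋ = 2
(the next term ⌊118/47^2⌋ = 0, terminating the sum). Summing: v_47(118!) = 2 = 2.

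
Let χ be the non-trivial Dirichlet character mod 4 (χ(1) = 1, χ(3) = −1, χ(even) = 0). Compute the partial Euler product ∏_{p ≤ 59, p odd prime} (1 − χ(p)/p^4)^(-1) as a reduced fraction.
∏ = 183445748413257490575399266073534557279290897400455519407927913/185496494900685179853577258476392044643206802826790649934643200

The odd primes p ≤ 59 are [3, 5, 7, 11, 13, 17, 19, 23, 29, 31, 37, 41, 43, 47, 53, 59]. For each, χ(p) = 1 if p ≡ 1 mod 4, χ(p) = −1 if p ≡ 3 mod 4. Taking (1 − χ(p)/p^4)^(-1) = p^4/(p^4 − χ(p)): (1 − (-1)/3^4)^(-1) · (1 − (1)/5^4)^(-1) · (1 − (-1)/7^4)^(-1) · (1 − (-1)/11^4)^(-1) · (1 − (1)/13^4)^(-1) · (1 − (1)/17^4)^(-1) · (1 − (-1)/19^4)^(-1) · (1 − (-1)/23^4)^(-1) · (1 − (1)/29^4)^(-1) · (1 − (-1)/31^4)^(-1) · (1 − (1)/37^4)^(-1) · (1 − (1)/41^4)^(-1) · (1 − (-1)/43^4)^(-1) · (1 − (-1)/47^4)^(-1) · (1 − (1)/53^4)^(-1) · (1 − (-1)/59^4)^(-1) = 183445748413257490575399266073534557279290897400455519407927913/185496494900685179853577258476392044643206802826790649934643200.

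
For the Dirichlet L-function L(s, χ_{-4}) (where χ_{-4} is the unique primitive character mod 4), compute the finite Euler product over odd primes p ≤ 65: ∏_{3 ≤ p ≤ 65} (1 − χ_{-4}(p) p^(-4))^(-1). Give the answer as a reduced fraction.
∏ = 81934214988902113115031508050672702841756592198516788686922065253543/82850154482442028729801746725895742819441886414557775886809038848000

The odd primes p ≤ 65 are [3, 5, 7, 11, 13, 17, 19, 23, 29, 31, 37, 41, 43, 47, 53, 59, 61]. For each, χ(p) = 1 if p ≡ 1 mod 4, χ(p) = −1 if p ≡ 3 mod 4. Taking (1 − χ(p)/p^4)^(-1) = p^4/(p^4 − χ(p)): (1 − (-1)/3^4)^(-1) · (1 − (1)/5^4)^(-1) · (1 − (-1)/7^4)^(-1) · (1 − (-1)/11^4)^(-1) · (1 − (1)/13^4)^(-1) · (1 − (1)/17^4)^(-1) · (1 − (-1)/19^4)^(-1) · (1 − (-1)/23^4)^(-1) · (1 − (1)/29^4)^(-1) · (1 − (-1)/31^4)^(-1) · (1 − (1)/37^4)^(-1) · (1 − (1)/41^4)^(-1) · (1 − (-1)/43^4)^(-1) · (1 − (-1)/47^4)^(-1) · (1 − (1)/53^4)^(-1) · (1 − (-1)/59^4)^(-1) · (1 − (1)/61^4)^(-1) = 81934214988902113115031508050672702841756592198516788686922065253543/82850154482442028729801746725895742819441886414557775886809038848000.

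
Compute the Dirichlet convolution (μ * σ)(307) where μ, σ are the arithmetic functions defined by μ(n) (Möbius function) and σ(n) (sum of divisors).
(μ * σ)(307) = 307

Divisors of 307: [1, 307]. For each d | 307:
  d = 1: μ(1) · σ(307/1) = 1 · 308 = 308
  d = 307: μ(307) · σ(307/307) = -1 · 1 = -1
Summing: (μ * σ)(307) = 308 + -1 = 307.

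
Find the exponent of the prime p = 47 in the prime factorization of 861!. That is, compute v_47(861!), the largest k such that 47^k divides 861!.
v_47(861!) = 18

Legendre's formula: v_p(n!) = Σ_{k ≥ 1} ⌊n / p^k⌋. For p = 47, n = 861, the terms are:
  ⌊861/47^1⌋ = ⌊861/47⌋ = 18
(the next term ⌊861/47^2⌋ = 0, terminating the sum). Summing: v_47(861!) = 18 = 18.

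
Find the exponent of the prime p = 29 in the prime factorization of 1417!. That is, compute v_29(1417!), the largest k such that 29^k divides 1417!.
v_29(1417!) = 49

Legendre's formula: v_p(n!) = Σ_{k ≥ 1} ⌊n / p^k⌋. For p = 29, n = 1417, the terms are:
  ⌊1417/29^1⌋ = ⌊1417/29⌋ = 48
  ⌊1417/29^2⌋ = ⌊1417/841⌋ = 1
(the next term ⌊1417/29^3⌋ = 0, terminating the sum). Summing: v_29(1417!) = 48 + 1 = 49.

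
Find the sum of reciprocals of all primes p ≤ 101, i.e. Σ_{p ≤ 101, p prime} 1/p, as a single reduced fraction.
Σ 1/p = 422113843906354093775418512493046577809/232862364358497360900063316880507363070

π(101) = 26, so the primes ≤ 101 are [2, 3, 5, 7, 11, 13, 17, 19, 23, 29, 31, 37, 41, 43, 47, 53, 59, 61, 67, 71, 73, 79, 83, 89, 97, 101]. Summing 1/p over these primes: 422113843906354093775418512493046577809/232862364358497360900063316880507363070 ≈ 1.8127. Mertens estimate ln ln(101) + 0.2615 ≈ 1.7908.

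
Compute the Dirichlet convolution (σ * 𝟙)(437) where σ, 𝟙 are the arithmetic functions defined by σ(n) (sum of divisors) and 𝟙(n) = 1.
(σ * 𝟙)(437) = 525

Divisors of 437: [1, 19, 23, 437]. For each d | 437:
  d = 1: σ(1) · 𝟙(437/1) = 1 · 1 = 1
  d = 19: σ(19) · 𝟙(437/19) = 20 · 1 = 20
  d = 23: σ(23) · 𝟙(437/23) = 24 · 1 = 24
  d = 437: σ(437) · 𝟙(437/437) = 480 · 1 = 480
Summing: (σ * 𝟙)(437) = 1 + 20 + 24 + 480 = 525.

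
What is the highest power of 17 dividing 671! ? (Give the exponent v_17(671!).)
v_17(671!) = 41

Legendre's formula: v_p(n!) = Σ_{k ≥ 1} ⌊n / p^k⌋. For p = 17, n = 671, the terms are:
  ⌊671/17^1⌋ = ⌊671/17⌋ = 39
  ⌊671/17^2⌋ = ⌊671/289⌋ = 2
(the next term ⌊671/17^3⌋ = 0, terminating the sum). Summing: v_17(671!) = 39 + 2 = 41.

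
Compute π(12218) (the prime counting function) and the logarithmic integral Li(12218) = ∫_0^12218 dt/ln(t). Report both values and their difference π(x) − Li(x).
π(12218) = 1460;  Li(12218) ≈ 1484.29;  π(x) − Li(x) ≈ -24.29.

Direct count of primes ≤ 12218 gives π(12218) = 1460. Numerical evaluation of the logarithmic integral gives Li(12218) ≈ 1484.29. The difference π(x) − Li(x) ≈ -24.29 is typically negative for small/moderate x (Li(x) overestimates), though Littlewood's theorem shows this sign changes infinitely often.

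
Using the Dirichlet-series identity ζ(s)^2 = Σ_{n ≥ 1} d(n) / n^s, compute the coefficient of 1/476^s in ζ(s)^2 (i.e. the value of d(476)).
d(476) = 12

ζ(s)^2 = (Σ 1/m^s)(Σ 1/k^s). The coefficient of 1/n^s in the product is the number of ordered pairs (m, k) with mk = n, which equals d(n). For n = 476, divisors are [1, 2, 4, 7, 14, 17, 28, 34, 68, 119, 238, 476], so d(476) = 12.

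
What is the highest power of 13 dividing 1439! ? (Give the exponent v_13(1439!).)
v_13(1439!) = 118

Legendre's formula: v_p(n!) = Σ_{k ≥ 1} ⌊n / p^k⌋. For p = 13, n = 1439, the terms are:
  ⌊1439/13^1⌋ = ⌊1439/13⌋ = 110
  ⌊1439/13^2⌋ = ⌊1439/169⌋ = 8
(the next term ⌊1439/13^3⌋ = 0, terminating the sum). Summing: v_13(1439!) = 110 + 8 = 118.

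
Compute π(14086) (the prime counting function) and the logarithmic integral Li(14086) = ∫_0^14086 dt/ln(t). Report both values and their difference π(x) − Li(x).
π(14086) = 1661;  Li(14086) ≈ 1681.26;  π(x) − Li(x) ≈ -20.26.

Direct count of primes ≤ 14086 gives π(14086) = 1661. Numerical evaluation of the logarithmic integral gives Li(14086) ≈ 1681.26. The difference π(x) − Li(x) ≈ -20.26 is typically negative for small/moderate x (Li(x) overestimates), though Littlewood's theorem shows this sign changes infinitely often.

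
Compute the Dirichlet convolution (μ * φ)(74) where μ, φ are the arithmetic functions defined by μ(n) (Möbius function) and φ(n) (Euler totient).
(μ * φ)(74) = 0

Divisors of 74: [1, 2, 37, 74]. For each d | 74:
  d = 1: μ(1) · φ(74/1) = 1 · 36 = 36
  d = 2: μ(2) · φ(74/2) = -1 · 36 = -36
  d = 37: μ(37) · φ(74/37) = -1 · 1 = -1
  d = 74: μ(74) · φ(74/74) = 1 · 1 = 1
Summing: (μ * φ)(74) = 36 + -36 + -1 + 1 = 0.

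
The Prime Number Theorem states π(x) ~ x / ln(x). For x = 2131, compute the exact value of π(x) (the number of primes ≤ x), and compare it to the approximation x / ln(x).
π(2131) = 321;  x/ln(x) ≈ 278.04;  relative error ≈ 13.38%.

Directly count primes up to 2131: π(2131) = 321. The PNT approximation gives 2131/ln(2131) ≈ 2131/7.66435 ≈ 278.04. Relative error (π(x) − x/ln(x)) / π(x) ≈ 13.38%; the approximation is known to undercount slightly (Li(x) is a better estimate).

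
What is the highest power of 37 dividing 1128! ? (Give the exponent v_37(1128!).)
v_37(1128!) = 30

Legendre's formula: v_p(n!) = Σ_{k ≥ 1} ⌊n / p^k⌋. For p = 37, n = 1128, the terms are:
  ⌊1128/37^1⌋ = ⌊1128/37⌋ = 30
(the next term ⌊1128/37^2⌋ = 0, terminating the sum). Summing: v_37(1128!) = 30 = 30.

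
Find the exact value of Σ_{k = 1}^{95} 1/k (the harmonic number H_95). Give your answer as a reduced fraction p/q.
H_95 = 3691835092344109255246562280652279367381/718766754945489455304472257065075294400

Direct summation: H_95 = 1 + 1/2 + ... + 1/95. The least common denominator is lcm(1, ..., 95) = 718766754945489455304472257065075294400; over this denominator the numerator is 718766754945489455304472257065075294400 + 359383377472744727652236128532537647200 + 239588918315163151768157419021691764800 + 179691688736372363826118064266268823600 + 143753350989097891060894451413015058880 + 119794459157581575884078709510845882400 + 102680964992212779329210322437867899200 + 89845844368186181913059032133134411800 + 79862972771721050589385806340563921600 + 71876675494548945530447225706507529440 + 65342432267771768664042932460461390400 + 59897229578790787942039354755422941200 + 55289750380422265792651712081928868800 + 51340482496106389664605161218933949600 + 47917783663032630353631483804338352960 + 44922922184093090956529516066567205900 + 42280397349734673841439544533239723200 + 39931486385860525294692903170281960800 + 37829829207657339752866960898161857600 + 35938337747274472765223612853253764720 + 34226988330737593109736774145955966400 + 32671216133885884332021466230230695200 + 31250728475890845882803141611525012800 + 29948614789395393971019677377711470600 + 28750670197819578212178890282603011776 + 27644875190211132896325856040964434400 + 26620990923907016863128602113521307200 + 25670241248053194832302580609466974800 + 24785060515361705355326629553968113600 + 23958891831516315176815741902169176480 + 23186024353080305009821685711776622400 + 22461461092046545478264758033283602950 + 21780810755923922888014310820153796800 + 21140198674867336920719772266619861600 + 20536192998442555865842064487573579840 + 19965743192930262647346451585140980400 + 19426128512040255548769520461218251200 + 18914914603828669876433480449080928800 + 18429916793474088597550570693976289600 + 17969168873637236382611806426626882360 + 17530896462085108665962737977196958400 + 17113494165368796554868387072977983200 + 16715505928964871053592378071280820800 + 16335608066942942166010733115115347600 + 15972594554344210117877161268112784320 + 15625364237945422941401570805762506400 + 15292909679691265006478133129044155200 + 14974307394697696985509838688855735300 + 14668709284601825618458617491123985600 + 14375335098909789106089445141301505888 + 14093465783244891280479848177746574400 + 13822437595105566448162928020482217200 + 13561636885763951986876835038963684800 + 13310495461953508431564301056760653600 + 13068486453554353732808586492092278080 + 12835120624026597416151290304733487400 + 12609943069219113250955653632720619200 + 12392530257680852677663314776984056800 + 12182487371957448394991055204492801600 + 11979445915758157588407870951084588240 + 11783061556483433693515938640411070400 + 11593012176540152504910842855888311200 + 11408996110245864369912258048651988800 + 11230730546023272739132379016641801475 + 11057950076084453158530342416385773760 + 10890405377961961444007155410076898400 + 10727862014111782914992123239777243200 + 10570099337433668460359886133309930800 + 10416909491963615294267713870508337600 + 10268096499221277932921032243786789920 + 10123475421767457116964397986832046400 + 9982871596465131323673225792570490200 + 9846119930760129524718798041987332800 + 9713064256020127774384760230609125600 + 9583556732606526070726296760867670592 + 9457457301914334938216740224540464400 + 9334633181110252666291847494351627200 + 9214958396737044298775285346988144800 + 9098313353740372851955345026140193600 + 8984584436818618191305903213313441180 + 8873663641302338954376200704507102400 + 8765448231042554332981368988598479200 + 8659840421029993437403280205603316800 + 8556747082684398277434193536488991600 + 8456079469946934768287908906647944640 + 8357752964482435526796189035640410400 + 8261686838453901785108876517989371200 + 8167804033471471083005366557557673800 + 8076030954443701744994070304101969600 + 7986297277172105058938580634056392160 + 7898535768631752256093101725989838400 + 7812682118972711470700785402881253200 + 7728674784360101669940561903925540800 + 7646454839845632503239066564522077600 + 7565965841531467950573392179632371520 = 3691835092344109255246562280652279367381, so H_95 = 3691835092344109255246562280652279367381/718766754945489455304472257065075294400 (already in lowest terms) ≈ 5.13635. (The PNT-adjacent estimate ln(95) + γ ≈ 5.13109 matches within O(1/n).)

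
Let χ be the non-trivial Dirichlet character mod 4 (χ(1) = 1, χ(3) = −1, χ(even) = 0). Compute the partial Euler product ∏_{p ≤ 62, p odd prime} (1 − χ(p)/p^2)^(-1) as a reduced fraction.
∏ = 41649646786025278187758845901/45453901250007819878400000000

The odd primes p ≤ 62 are [3, 5, 7, 11, 13, 17, 19, 23, 29, 31, 37, 41, 43, 47, 53, 59, 61]. For each, χ(p) = 1 if p ≡ 1 mod 4, χ(p) = −1 if p ≡ 3 mod 4. Taking (1 − χ(p)/p^2)^(-1) = p^2/(p^2 − χ(p)): (1 − (-1)/3^2)^(-1) · (1 − (1)/5^2)^(-1) · (1 − (-1)/7^2)^(-1) · (1 − (-1)/11^2)^(-1) · (1 − (1)/13^2)^(-1) · (1 − (1)/17^2)^(-1) · (1 − (-1)/19^2)^(-1) · (1 − (-1)/23^2)^(-1) · (1 − (1)/29^2)^(-1) · (1 − (-1)/31^2)^(-1) · (1 − (1)/37^2)^(-1) · (1 − (1)/41^2)^(-1) · (1 − (-1)/43^2)^(-1) · (1 − (-1)/47^2)^(-1) · (1 − (1)/53^2)^(-1) · (1 − (-1)/59^2)^(-1) · (1 − (1)/61^2)^(-1) = 41649646786025278187758845901/45453901250007819878400000000.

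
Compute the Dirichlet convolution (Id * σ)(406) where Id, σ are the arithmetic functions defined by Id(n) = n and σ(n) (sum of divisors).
(Id * σ)(406) = 4425

Divisors of 406: [1, 2, 7, 14, 29, 58, 203, 406]. For each d | 406:
  d = 1: Id(1) · σ(406/1) = 1 · 720 = 720
  d = 2: Id(2) · σ(406/2) = 2 · 240 = 480
  d = 7: Id(7) · σ(406/7) = 7 · 90 = 630
  d = 14: Id(14) · σ(406/14) = 14 · 30 = 420
  d = 29: Id(29) · σ(406/29) = 29 · 24 = 696
  d = 58: Id(58) · σ(406/58) = 58 · 8 = 464
  d = 203: Id(203) · σ(406/203) = 203 · 3 = 609
  d = 406: Id(406) · σ(406/406) = 406 · 1 = 406
Summing: (Id * σ)(406) = 720 + 480 + 630 + 420 + 696 + 464 + 609 + 406 = 4425.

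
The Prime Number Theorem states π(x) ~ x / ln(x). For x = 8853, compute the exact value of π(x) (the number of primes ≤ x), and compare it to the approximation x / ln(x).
π(8853) = 1103;  x/ln(x) ≈ 974.09;  relative error ≈ 11.69%.

Directly count primes up to 8853: π(8853) = 1103. The PNT approximation gives 8853/ln(8853) ≈ 8853/9.08851 ≈ 974.09. Relative error (π(x) − x/ln(x)) / π(x) ≈ 11.69%; the approximation is known to undercount slightly (Li(x) is a better estimate).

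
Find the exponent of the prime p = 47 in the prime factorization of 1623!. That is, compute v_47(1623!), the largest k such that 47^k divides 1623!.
v_47(1623!) = 34

Legendre's formula: v_p(n!) = Σ_{k ≥ 1} ⌊n / p^k⌋. For p = 47, n = 1623, the terms are:
  ⌊1623/47^1⌋ = ⌊1623/47⌋ = 34
(the next term ⌊1623/47^2⌋ = 0, terminating the sum). Summing: v_47(1623!) = 34 = 34.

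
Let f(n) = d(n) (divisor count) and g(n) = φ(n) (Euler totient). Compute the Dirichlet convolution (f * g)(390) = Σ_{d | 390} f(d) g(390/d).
(d * φ)(390) = 1008

Divisors of 390: [1, 2, 3, 5, 6, 10, 13, 15, 26, 30, 39, 65, 78, 130, 195, 390]. For each d | 390:
  d = 1: d(1) · φ(390/1) = 1 · 96 = 96
  d = 2: d(2) · φ(390/2) = 2 · 96 = 192
  d = 3: d(3) · φ(390/3) = 2 · 48 = 96
  d = 5: d(5) · φ(390/5) = 2 · 24 = 48
  d = 6: d(6) · φ(390/6) = 4 · 48 = 192
  d = 10: d(10) · φ(390/10) = 4 · 24 = 96
  d = 13: d(13) · φ(390/13) = 2 · 8 = 16
  d = 15: d(15) · φ(390/15) = 4 · 12 = 48
  d = 26: d(26) · φ(390/26) = 4 · 8 = 32
  d = 30: d(30) · φ(390/30) = 8 · 12 = 96
  d = 39: d(39) · φ(390/39) = 4 · 4 = 16
  d = 65: d(65) · φ(390/65) = 4 · 2 = 8
  d = 78: d(78) · φ(390/78) = 8 · 4 = 32
  d = 130: d(130) · φ(390/130) = 8 · 2 = 16
  d = 195: d(195) · φ(390/195) = 8 · 1 = 8
  d = 390: d(390) · φ(390/390) = 16 · 1 = 16
Summing: (d * φ)(390) = 96 + 192 + 96 + 48 + 192 + 96 + 16 + 48 + 32 + 96 + 16 + 8 + 32 + 16 + 8 + 16 = 1008.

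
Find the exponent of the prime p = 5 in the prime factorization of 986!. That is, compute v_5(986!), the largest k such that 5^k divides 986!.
v_5(986!) = 244

Legendre's formula: v_p(n!) = Σ_{k ≥ 1} ⌊n / p^k⌋. For p = 5, n = 986, the terms are:
  ⌊986/5^1⌋ = ⌊986/5⌋ = 197
  ⌊986/5^2⌋ = ⌊986/25⌋ = 39
  ⌊986/5^3⌋ = ⌊986/125⌋ = 7
  ⌊986/5^4⌋ = ⌊986/625⌋ = 1
(the next term ⌊986/5^5⌋ = 0, terminating the sum). Summing: v_5(986!) = 197 + 39 + 7 + 1 = 244.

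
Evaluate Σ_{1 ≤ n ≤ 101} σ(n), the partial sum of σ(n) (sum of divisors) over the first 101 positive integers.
Σ_{n ≤ 101} σ(n) = 8401

Compute σ(n) for each 1 ≤ n ≤ 101: σ(1) = 1, σ(2) = 3, σ(3) = 4, σ(4) = 7, σ(5) = 6, σ(6) = 12, σ(7) = 8, σ(8) = 15, σ(9) = 13, σ(10) = 18, σ(11) = 12, σ(12) = 28, σ(13) = 14, σ(14) = 24, σ(15) = 24, σ(16) = 31, σ(17) = 18, σ(18) = 39, σ(19) = 20, σ(20) = 42, σ(21) = 32, σ(22) = 36, σ(23) = 24, σ(24) = 60, σ(25) = 31, σ(26) = 42, σ(27) = 40, σ(28) = 56, σ(29) = 30, σ(30) = 72, σ(31) = 32, σ(32) = 63, σ(33) = 48, σ(34) = 54, σ(35) = 48, σ(36) = 91, σ(37) = 38, σ(38) = 60, σ(39) = 56, σ(40) = 90, σ(41) = 42, σ(42) = 96, σ(43) = 44, σ(44) = 84, σ(45) = 78, σ(46) = 72, σ(47) = 48, σ(48) = 124, σ(49) = 57, σ(50) = 93, σ(51) = 72, σ(52) = 98, σ(53) = 54, σ(54) = 120, σ(55) = 72, σ(56) = 120, σ(57) = 80, σ(58) = 90, σ(59) = 60, σ(60) = 168, σ(61) = 62, σ(62) = 96, σ(63) = 104, σ(64) = 127, σ(65) = 84, σ(66) = 144, σ(67) = 68, σ(68) = 126, σ(69) = 96, σ(70) = 144, σ(71) = 72, σ(72) = 195, σ(73) = 74, σ(74) = 114, σ(75) = 124, σ(76) = 140, σ(77) = 96, σ(78) = 168, σ(79) = 80, σ(80) = 186, σ(81) = 121, σ(82) = 126, σ(83) = 84, σ(84) = 224, σ(85) = 108, σ(86) = 132, σ(87) = 120, σ(88) = 180, σ(89) = 90, σ(90) = 234, σ(91) = 112, σ(92) = 168, σ(93) = 128, σ(94) = 144, σ(95) = 120, σ(96) = 252, σ(97) = 98, σ(98) = 171, σ(99) = 156, σ(100) = 217, σ(101) = 102. Summing all 101 values: 8401. (Average order: Σ_{n ≤ x} σ(n) ~ (π²/12) x². For x = 101, (π²/12)·101² ≈ 8389.99.)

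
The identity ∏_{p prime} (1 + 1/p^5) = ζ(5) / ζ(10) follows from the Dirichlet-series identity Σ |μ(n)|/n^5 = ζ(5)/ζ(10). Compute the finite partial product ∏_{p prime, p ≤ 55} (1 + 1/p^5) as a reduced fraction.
∏ = 32347597211284988160480267437380591091977322089812731895007080802055947812864/31226639806314720763085693561071542877365250131832357293968847568717289128655

The primes p ≤ 55 are [2, 3, 5, 7, 11, 13, 17, 19, 23, 29, 31, 37, 41, 43, 47, 53]. For each, (1 + 1/p^5) = (p^5 + 1)/p^5. Multiplying these fractions over p ∈ [2, 3, 5, 7, 11, 13, 17, 19, 23, 29, 31, 37, 41, 43, 47, 53] gives 32347597211284988160480267437380591091977322089812731895007080802055947812864/31226639806314720763085693561071542877365250131832357293968847568717289128655. (In the limit P → ∞ this tends to ζ(5)/ζ(10).)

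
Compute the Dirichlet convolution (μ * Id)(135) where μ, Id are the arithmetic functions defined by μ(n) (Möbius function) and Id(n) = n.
(μ * Id)(135) = 72

Divisors of 135: [1, 3, 5, 9, 15, 27, 45, 135]. For each d | 135:
  d = 1: μ(1) · Id(135/1) = 1 · 135 = 135
  d = 3: μ(3) · Id(135/3) = -1 · 45 = -45
  d = 5: μ(5) · Id(135/5) = -1 · 27 = -27
  d = 9: μ(9) · Id(135/9) = 0 · 15 = 0
  d = 15: μ(15) · Id(135/15) = 1 · 9 = 9
  d = 27: μ(27) · Id(135/27) = 0 · 5 = 0
  d = 45: μ(45) · Id(135/45) = 0 · 3 = 0
  d = 135: μ(135) · Id(135/135) = 0 · 1 = 0
Summing: (μ * Id)(135) = 135 + -45 + -27 + 0 + 9 + 0 + 0 + 0 = 72.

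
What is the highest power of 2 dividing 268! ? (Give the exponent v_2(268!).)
v_2(268!) = 265

Legendre's formula: v_p(n!) = Σ_{k ≥ 1} ⌊n / p^k⌋. For p = 2, n = 268, the terms are:
  ⌊268/2^1⌋ = ⌊268/2⌋ = 134
  ⌊268/2^2⌋ = ⌊268/4⌋ = 67
  ⌊268/2^3⌋ = ⌊268/8⌋ = 33
  ⌊268/2^4⌋ = ⌊268/16⌋ = 16
  ⌊268/2^5⌋ = ⌊268/32⌋ = 8
  ⌊268/2^6⌋ = ⌊268/64⌋ = 4
  ⌊268/2^7⌋ = ⌊268/128⌋ = 2
  ⌊268/2^8⌋ = ⌊268/256⌋ = 1
(the next term ⌊268/2^9⌋ = 0, terminating the sum). Summing: v_2(268!) = 134 + 67 + 33 + 16 + 8 + 4 + 2 + 1 = 265.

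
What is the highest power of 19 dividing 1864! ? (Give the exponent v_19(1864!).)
v_19(1864!) = 103

Legendre's formula: v_p(n!) = Σ_{k ≥ 1} ⌊n / p^k⌋. For p = 19, n = 1864, the terms are:
  ⌊1864/19^1⌋ = ⌊1864/19⌋ = 98
  ⌊1864/19^2⌋ = ⌊1864/361⌋ = 5
(the next term ⌊1864/19^3⌋ = 0, terminating the sum). Summing: v_19(1864!) = 98 + 5 = 103.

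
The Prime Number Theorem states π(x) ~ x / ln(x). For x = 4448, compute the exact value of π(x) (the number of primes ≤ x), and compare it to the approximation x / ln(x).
π(4448) = 604;  x/ln(x) ≈ 529.51;  relative error ≈ 12.33%.

Directly count primes up to 4448: π(4448) = 604. The PNT approximation gives 4448/ln(4448) ≈ 4448/8.40021 ≈ 529.51. Relative error (π(x) − x/ln(x)) / π(x) ≈ 12.33%; the approximation is known to undercount slightly (Li(x) is a better estimate).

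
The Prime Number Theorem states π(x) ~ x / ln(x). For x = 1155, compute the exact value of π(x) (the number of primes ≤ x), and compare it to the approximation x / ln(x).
π(1155) = 191;  x/ln(x) ≈ 163.79;  relative error ≈ 14.25%.

Directly count primes up to 1155: π(1155) = 191. The PNT approximation gives 1155/ln(1155) ≈ 1155/7.05186 ≈ 163.79. Relative error (π(x) − x/ln(x)) / π(x) ≈ 14.25%; the approximation is known to undercount slightly (Li(x) is a better estimate).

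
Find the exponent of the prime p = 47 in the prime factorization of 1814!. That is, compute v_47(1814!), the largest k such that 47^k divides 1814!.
v_47(1814!) = 38

Legendre's formula: v_p(n!) = Σ_{k ≥ 1} ⌊n / p^k⌋. For p = 47, n = 1814, the terms are:
  ⌊1814/47^1⌋ = ⌊1814/47⌋ = 38
(the next term ⌊1814/47^2⌋ = 0, terminating the sum). Summing: v_47(1814!) = 38 = 38.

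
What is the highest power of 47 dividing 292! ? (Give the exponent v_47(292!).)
v_47(292!) = 6

Legendre's formula: v_p(n!) = Σ_{k ≥ 1} ⌊n / p^k⌋. For p = 47, n = 292, the terms are:
  ⌊292/47^1⌋ = ⌊292/47⌋ = 6
(the next term ⌊292/47^2⌋ = 0, terminating the sum). Summing: v_47(292!) = 6 = 6.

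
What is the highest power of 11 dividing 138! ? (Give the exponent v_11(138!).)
v_11(138!) = 13

Legendre's formula: v_p(n!) = Σ_{k ≥ 1} ⌊n / p^k⌋. For p = 11, n = 138, the terms are:
  ⌊138/11^1⌋ = ⌊138/11⌋ = 12
  ⌊138/11^2⌋ = ⌊138/121⌋ = 1
(the next term ⌊138/11^3⌋ = 0, terminating the sum). Summing: v_11(138!) = 12 + 1 = 13.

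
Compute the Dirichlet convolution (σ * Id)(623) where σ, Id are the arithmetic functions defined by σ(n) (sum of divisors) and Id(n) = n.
(σ * Id)(623) = 2685

Divisors of 623: [1, 7, 89, 623]. For each d | 623:
  d = 1: σ(1) · Id(623/1) = 1 · 623 = 623
  d = 7: σ(7) · Id(623/7) = 8 · 89 = 712
  d = 89: σ(89) · Id(623/89) = 90 · 7 = 630
  d = 623: σ(623) · Id(623/623) = 720 · 1 = 720
Summing: (σ * Id)(623) = 623 + 712 + 630 + 720 = 2685.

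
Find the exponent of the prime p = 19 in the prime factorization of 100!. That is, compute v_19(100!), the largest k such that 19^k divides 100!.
v_19(100!) = 5

Legendre's formula: v_p(n!) = Σ_{k ≥ 1} ⌊n / p^k⌋. For p = 19, n = 100, the terms are:
  ⌊100/19^1⌋ = ⌊100/19⌋ = 5
(the next term ⌊100/19^2⌋ = 0, terminating the sum). Summing: v_19(100!) = 5 = 5.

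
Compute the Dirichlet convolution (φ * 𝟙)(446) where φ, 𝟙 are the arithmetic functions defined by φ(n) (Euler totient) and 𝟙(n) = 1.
(φ * 𝟙)(446) = 446

Divisors of 446: [1, 2, 223, 446]. For each d | 446:
  d = 1: φ(1) · 𝟙(446/1) = 1 · 1 = 1
  d = 2: φ(2) · 𝟙(446/2) = 1 · 1 = 1
  d = 223: φ(223) · 𝟙(446/223) = 222 · 1 = 222
  d = 446: φ(446) · 𝟙(446/446) = 222 · 1 = 222
Summing: (φ * 𝟙)(446) = 1 + 1 + 222 + 222 = 446.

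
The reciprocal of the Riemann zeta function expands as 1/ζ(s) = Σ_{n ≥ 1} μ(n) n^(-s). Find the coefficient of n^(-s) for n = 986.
μ(986) = -1

Factor n = 986 = 2 · 17 · 29. μ(n) = 0 if any exponent ≥ 2 (not squarefree); otherwise μ(n) = (−1)^{ω(n)} where ω(n) is the number of distinct prime factors. Applying: μ(986) = -1.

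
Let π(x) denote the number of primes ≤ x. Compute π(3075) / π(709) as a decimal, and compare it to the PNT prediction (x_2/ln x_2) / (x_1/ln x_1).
π(3075)/π(709) = 439/127 ≈ 3.4567;  PNT prediction ≈ 3.5447.

π(709) = 127 and π(3075) = 439, so π(3075)/π(709) ≈ 3.4567. The PNT-predicted ratio is (3075/ln(3075)) / (709/ln(709)) ≈ 3.5447. The two agree to within a few percent, as expected.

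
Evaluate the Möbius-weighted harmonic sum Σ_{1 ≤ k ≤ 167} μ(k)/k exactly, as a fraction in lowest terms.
Σ μ(k)/k = 3320595668723936105212130194759121950701456962705503856339925674/481473710367991963528473107950567214598209565303106537707981745635

Values of μ(k) for 1 ≤ k ≤ 167: μ(1) = 1, μ(2) = -1, μ(3) = -1, μ(5) = -1, μ(6) = 1, μ(7) = -1, μ(10) = 1, μ(11) = -1, μ(13) = -1, μ(14) = 1, μ(15) = 1, μ(17) = -1, μ(19) = -1, μ(21) = 1, μ(22) = 1, μ(23) = -1, μ(26) = 1, μ(29) = -1, μ(30) = -1, μ(31) = -1, μ(33) = 1, μ(34) = 1, μ(35) = 1, μ(37) = -1, μ(38) = 1, μ(39) = 1, μ(41) = -1, μ(42) = -1, μ(43) = -1, μ(46) = 1, μ(47) = -1, μ(51) = 1, μ(53) = -1, μ(55) = 1, μ(57) = 1, μ(58) = 1, μ(59) = -1, μ(61) = -1, μ(62) = 1, μ(65) = 1, μ(66) = -1, μ(67) = -1, μ(69) = 1, μ(70) = -1, μ(71) = -1, μ(73) = -1, μ(74) = 1, μ(77) = 1, μ(78) = -1, μ(79) = -1, μ(82) = 1, μ(83) = -1, μ(85) = 1, μ(86) = 1, μ(87) = 1, μ(89) = -1, μ(91) = 1, μ(93) = 1, μ(94) = 1, μ(95) = 1, μ(97) = -1, μ(101) = -1, μ(102) = -1, μ(103) = -1, μ(105) = -1, μ(106) = 1, μ(107) = -1, μ(109) = -1, μ(110) = -1, μ(111) = 1, μ(113) = -1, μ(114) = -1, μ(115) = 1, μ(118) = 1, μ(119) = 1, μ(122) = 1, μ(123) = 1, μ(127) = -1, μ(129) = 1, μ(130) = -1, μ(131) = -1, μ(133) = 1, μ(134) = 1, μ(137) = -1, μ(138) = -1, μ(139) = -1, μ(141) = 1, μ(142) = 1, μ(143) = 1, μ(145) = 1, μ(146) = 1, μ(149) = -1, μ(151) = -1, μ(154) = -1, μ(155) = 1, μ(157) = -1, μ(158) = 1, μ(159) = 1, μ(161) = 1, μ(163) = -1, μ(165) = -1, μ(166) = 1, μ(167) = -1, with μ = 0 on non-squarefree integers. Summing μ(k)/k for k where μ(k) ≠ 0 gives 3320595668723936105212130194759121950701456962705503856339925674/481473710367991963528473107950567214598209565303106537707981745635 ≈ 0.0069. (PNT ⟺ this sum → 0 as n → ∞.)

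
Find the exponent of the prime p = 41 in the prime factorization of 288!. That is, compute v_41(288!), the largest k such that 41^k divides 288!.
v_41(288!) = 7

Legendre's formula: v_p(n!) = Σ_{k ≥ 1} ⌊n / p^k⌋. For p = 41, n = 288, the terms are:
  ⌊288/41^1⌋ = ⌊288/41⌋ = 7
(the next term ⌊288/41^2⌋ = 0, terminating the sum). Summing: v_41(288!) = 7 = 7.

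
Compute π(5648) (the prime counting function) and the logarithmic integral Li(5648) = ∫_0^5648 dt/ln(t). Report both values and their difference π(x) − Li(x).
π(5648) = 742;  Li(5648) ≈ 759.81;  π(x) − Li(x) ≈ -17.81.

Direct count of primes ≤ 5648 gives π(5648) = 742. Numerical evaluation of the logarithmic integral gives Li(5648) ≈ 759.81. The difference π(x) − Li(x) ≈ -17.81 is typically negative for small/moderate x (Li(x) overestimates), though Littlewood's theorem shows this sign changes infinitely often.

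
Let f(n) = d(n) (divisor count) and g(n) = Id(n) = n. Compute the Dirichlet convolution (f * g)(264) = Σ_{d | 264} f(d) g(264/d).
(d * Id)(264) = 1690

Divisors of 264: [1, 2, 3, 4, 6, 8, 11, 12, 22, 24, 33, 44, 66, 88, 132, 264]. For each d | 264:
  d = 1: d(1) · Id(264/1) = 1 · 264 = 264
  d = 2: d(2) · Id(264/2) = 2 · 132 = 264
  d = 3: d(3) · Id(264/3) = 2 · 88 = 176
  d = 4: d(4) · Id(264/4) = 3 · 66 = 198
  d = 6: d(6) · Id(264/6) = 4 · 44 = 176
  d = 8: d(8) · Id(264/8) = 4 · 33 = 132
  d = 11: d(11) · Id(264/11) = 2 · 24 = 48
  d = 12: d(12) · Id(264/12) = 6 · 22 = 132
  d = 22: d(22) · Id(264/22) = 4 · 12 = 48
  d = 24: d(24) · Id(264/24) = 8 · 11 = 88
  d = 33: d(33) · Id(264/33) = 4 · 8 = 32
  d = 44: d(44) · Id(264/44) = 6 · 6 = 36
  d = 66: d(66) · Id(264/66) = 8 · 4 = 32
  d = 88: d(88) · Id(264/88) = 8 · 3 = 24
  d = 132: d(132) · Id(264/132) = 12 · 2 = 24
  d = 264: d(264) · Id(264/264) = 16 · 1 = 16
Summing: (d * Id)(264) = 264 + 264 + 176 + 198 + 176 + 132 + 48 + 132 + 48 + 88 + 32 + 36 + 32 + 24 + 24 + 16 = 1690.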